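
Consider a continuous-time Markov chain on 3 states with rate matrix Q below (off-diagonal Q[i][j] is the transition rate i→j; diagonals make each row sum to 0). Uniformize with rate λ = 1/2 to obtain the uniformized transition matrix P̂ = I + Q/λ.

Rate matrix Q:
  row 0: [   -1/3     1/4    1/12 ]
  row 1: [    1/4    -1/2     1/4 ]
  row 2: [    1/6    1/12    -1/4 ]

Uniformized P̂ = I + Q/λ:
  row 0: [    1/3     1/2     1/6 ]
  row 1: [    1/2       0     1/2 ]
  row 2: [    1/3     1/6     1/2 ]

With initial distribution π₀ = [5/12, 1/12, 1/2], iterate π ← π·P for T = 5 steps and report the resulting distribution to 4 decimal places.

t=0: π = [0.4167, 0.0833, 0.5000]
t=1: π = [0.3472, 0.2917, 0.3611]
t=2: π = [0.3819, 0.2338, 0.3843]
t=3: π = [0.3723, 0.2550, 0.3727]
t=4: π = [0.3758, 0.2483, 0.3759]
t=5: π = [0.3747, 0.2506, 0.3747]

π = [0.3747, 0.2506, 0.3747]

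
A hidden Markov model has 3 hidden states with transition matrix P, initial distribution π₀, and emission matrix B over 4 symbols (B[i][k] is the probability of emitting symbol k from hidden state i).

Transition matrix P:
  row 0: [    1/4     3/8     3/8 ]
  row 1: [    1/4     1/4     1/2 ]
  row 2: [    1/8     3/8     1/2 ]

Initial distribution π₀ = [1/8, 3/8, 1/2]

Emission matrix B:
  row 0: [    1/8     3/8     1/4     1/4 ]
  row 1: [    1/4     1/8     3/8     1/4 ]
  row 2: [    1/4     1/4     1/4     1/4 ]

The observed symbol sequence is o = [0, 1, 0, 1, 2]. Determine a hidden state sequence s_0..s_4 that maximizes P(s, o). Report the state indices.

path = [2, 2, 2, 2, 1]

t=0: δ = [1.562e-02, 9.375e-02, 1.250e-01]  (obs o_0=0)
t=1: δ = [8.789e-03, 5.859e-03, 1.562e-02]  ψ = [1, 2, 2]  (obs o_1=1)
t=2: δ = [2.747e-04, 1.465e-03, 1.953e-03]  ψ = [0, 2, 2]  (obs o_2=0)
t=3: δ = [1.373e-04, 9.155e-05, 2.441e-04]  ψ = [1, 2, 2]  (obs o_3=1)
t=4: δ = [8.583e-06, 3.433e-05, 3.052e-05]  ψ = [0, 2, 2]  (obs o_4=2)
backtrack: best end state = 1; path = [2, 2, 2, 2, 1]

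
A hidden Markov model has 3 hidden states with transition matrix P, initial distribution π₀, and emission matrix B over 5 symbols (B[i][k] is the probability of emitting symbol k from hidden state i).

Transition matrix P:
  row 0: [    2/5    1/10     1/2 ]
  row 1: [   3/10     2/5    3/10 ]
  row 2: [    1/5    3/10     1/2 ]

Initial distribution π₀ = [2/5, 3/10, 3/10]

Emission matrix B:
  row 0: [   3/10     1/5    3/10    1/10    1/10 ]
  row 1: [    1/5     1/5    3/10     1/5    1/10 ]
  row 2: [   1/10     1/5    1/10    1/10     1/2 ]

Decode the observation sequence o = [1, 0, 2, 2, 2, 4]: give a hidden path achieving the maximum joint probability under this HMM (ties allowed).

t=0: δ = [8.000e-02, 6.000e-02, 6.000e-02]  (obs o_0=1)
t=1: δ = [9.600e-03, 4.800e-03, 4.000e-03]  ψ = [0, 1, 0]  (obs o_1=0)
t=2: δ = [1.152e-03, 5.760e-04, 4.800e-04]  ψ = [0, 1, 0]  (obs o_2=2)
t=3: δ = [1.382e-04, 6.912e-05, 5.760e-05]  ψ = [0, 1, 0]  (obs o_3=2)
t=4: δ = [1.659e-05, 8.294e-06, 6.912e-06]  ψ = [0, 1, 0]  (obs o_4=2)
t=5: δ = [6.636e-07, 3.318e-07, 4.147e-06]  ψ = [0, 1, 0]  (obs o_5=4)
backtrack: best end state = 2; path = [0, 0, 0, 0, 0, 2]

path = [0, 0, 0, 0, 0, 2]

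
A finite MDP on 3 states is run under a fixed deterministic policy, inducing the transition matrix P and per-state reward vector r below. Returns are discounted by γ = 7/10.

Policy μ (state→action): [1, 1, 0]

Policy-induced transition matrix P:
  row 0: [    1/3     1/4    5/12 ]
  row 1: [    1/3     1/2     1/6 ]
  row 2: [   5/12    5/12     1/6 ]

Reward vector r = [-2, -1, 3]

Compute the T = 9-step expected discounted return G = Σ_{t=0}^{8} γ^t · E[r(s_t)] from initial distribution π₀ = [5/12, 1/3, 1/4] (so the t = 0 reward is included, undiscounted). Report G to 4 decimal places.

G = -1.1063

t=0: π = [0.4167, 0.3333, 0.2500], E[r] = -0.4167, γ^t·E[r] = -0.416667, running G = -0.416667
t=1: π = [0.3542, 0.3750, 0.2708], E[r] = -0.2708, γ^t·E[r] = -0.189583, running G = -0.606250
t=2: π = [0.3559, 0.3889, 0.2552], E[r] = -0.3351, γ^t·E[r] = -0.164184, running G = -0.770434
t=3: π = [0.3546, 0.3898, 0.2556], E[r] = -0.3320, γ^t·E[r] = -0.113887, running G = -0.884321
t=4: π = [0.3546, 0.3900, 0.2553], E[r] = -0.3334, γ^t·E[r] = -0.080042, running G = -0.964363
t=5: π = [0.3546, 0.3901, 0.2553], E[r] = -0.3333, γ^t·E[r] = -0.056019, running G = -1.020382
t=6: π = [0.3546, 0.3901, 0.2553], E[r] = -0.3333, γ^t·E[r] = -0.039216, running G = -1.059598
t=7: π = [0.3546, 0.3901, 0.2553], E[r] = -0.3333, γ^t·E[r] = -0.027451, running G = -1.087049
t=8: π = [0.3546, 0.3901, 0.2553], E[r] = -0.3333, γ^t·E[r] = -0.019216, running G = -1.106265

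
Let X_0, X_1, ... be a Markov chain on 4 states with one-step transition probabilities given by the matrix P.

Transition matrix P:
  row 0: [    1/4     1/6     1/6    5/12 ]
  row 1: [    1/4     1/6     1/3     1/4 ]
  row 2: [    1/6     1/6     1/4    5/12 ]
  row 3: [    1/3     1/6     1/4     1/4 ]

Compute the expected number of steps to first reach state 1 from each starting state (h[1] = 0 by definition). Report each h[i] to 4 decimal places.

h = [6.0000, 0.0000, 6.0000, 6.0000]

First-step conditioning: h[1] = 0; for i ≠ 1, h[i] = 1 + Σ_k P[i][k]·h[k].
  h[0] = 1 + 1/4·h[0] + 1/6·h[2] + 5/12·h[3]
  h[2] = 1 + 1/6·h[0] + 1/4·h[2] + 5/12·h[3]
  h[3] = 1 + 1/3·h[0] + 1/4·h[2] + 1/4·h[3]
Solving the 3×3 linear system over states ≠ 1 gives exactly h = [6, 0, 6, 6] (h[1] = 0 is the target).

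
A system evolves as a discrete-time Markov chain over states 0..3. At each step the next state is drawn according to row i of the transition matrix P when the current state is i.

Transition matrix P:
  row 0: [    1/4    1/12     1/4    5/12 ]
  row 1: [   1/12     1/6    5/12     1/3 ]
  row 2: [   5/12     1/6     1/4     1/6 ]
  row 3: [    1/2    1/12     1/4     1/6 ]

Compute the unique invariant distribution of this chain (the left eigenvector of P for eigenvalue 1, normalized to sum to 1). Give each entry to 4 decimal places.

π = [0.3436, 0.1154, 0.2692, 0.2718]

Balance equations π_j = Σ_i π_i·P[i][j]:
  π_0 = 1/4·π_0 + 1/12·π_1 + 5/12·π_2 + 1/2·π_3
  π_1 = 1/12·π_0 + 1/6·π_1 + 1/6·π_2 + 1/12·π_3
  π_2 = 1/4·π_0 + 5/12·π_1 + 1/4·π_2 + 1/4·π_3
  normalize: π_0 + π_1 + π_2 + π_3 = 1
Solving the linear system gives exactly π = [67/195, 3/26, 7/26, 53/195].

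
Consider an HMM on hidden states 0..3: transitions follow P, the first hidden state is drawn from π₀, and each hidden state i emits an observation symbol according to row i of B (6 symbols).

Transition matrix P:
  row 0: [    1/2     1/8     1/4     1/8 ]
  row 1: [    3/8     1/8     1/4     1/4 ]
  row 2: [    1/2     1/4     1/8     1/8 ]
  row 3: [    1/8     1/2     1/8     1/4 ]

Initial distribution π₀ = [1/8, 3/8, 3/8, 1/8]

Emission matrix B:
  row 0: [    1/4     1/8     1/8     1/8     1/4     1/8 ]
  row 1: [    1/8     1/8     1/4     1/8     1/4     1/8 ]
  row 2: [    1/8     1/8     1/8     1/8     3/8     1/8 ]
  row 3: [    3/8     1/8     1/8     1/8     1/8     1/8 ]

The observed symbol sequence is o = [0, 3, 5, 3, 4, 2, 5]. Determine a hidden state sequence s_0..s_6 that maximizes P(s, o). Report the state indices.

path = [2, 0, 0, 0, 0, 0, 0]

t=0: δ = [3.125e-02, 4.688e-02, 4.688e-02, 4.688e-02]  (obs o_0=0)
t=1: δ = [2.930e-03, 2.930e-03, 1.465e-03, 1.465e-03]  ψ = [2, 3, 1, 1]  (obs o_1=3)
t=2: δ = [1.831e-04, 9.155e-05, 9.155e-05, 9.155e-05]  ψ = [0, 3, 0, 1]  (obs o_2=5)
t=3: δ = [1.144e-05, 5.722e-06, 5.722e-06, 2.861e-06]  ψ = [0, 3, 0, 0]  (obs o_3=3)
t=4: δ = [1.431e-06, 3.576e-07, 1.073e-06, 1.788e-07]  ψ = [0, 0, 0, 0]  (obs o_4=4)
t=5: δ = [8.941e-08, 6.706e-08, 4.470e-08, 2.235e-08]  ψ = [0, 2, 0, 0]  (obs o_5=2)
t=6: δ = [5.588e-09, 1.397e-09, 2.794e-09, 2.095e-09]  ψ = [0, 0, 0, 1]  (obs o_6=5)
backtrack: best end state = 0; path = [2, 0, 0, 0, 0, 0, 0]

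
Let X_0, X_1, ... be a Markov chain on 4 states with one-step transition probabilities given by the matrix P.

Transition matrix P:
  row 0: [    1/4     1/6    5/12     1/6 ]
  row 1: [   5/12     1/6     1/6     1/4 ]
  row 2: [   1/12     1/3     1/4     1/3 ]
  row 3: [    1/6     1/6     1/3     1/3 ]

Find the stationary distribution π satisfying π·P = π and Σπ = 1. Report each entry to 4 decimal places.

Balance equations π_j = Σ_i π_i·P[i][j]:
  π_0 = 1/4·π_0 + 5/12·π_1 + 1/12·π_2 + 1/6·π_3
  π_1 = 1/6·π_0 + 1/6·π_1 + 1/3·π_2 + 1/6·π_3
  π_2 = 5/12·π_0 + 1/6·π_1 + 1/4·π_2 + 1/3·π_3
  normalize: π_0 + π_1 + π_2 + π_3 = 1
Solving the linear system gives exactly π = [189/883, 190/883, 257/883, 247/883].

π = [0.2140, 0.2152, 0.2911, 0.2797]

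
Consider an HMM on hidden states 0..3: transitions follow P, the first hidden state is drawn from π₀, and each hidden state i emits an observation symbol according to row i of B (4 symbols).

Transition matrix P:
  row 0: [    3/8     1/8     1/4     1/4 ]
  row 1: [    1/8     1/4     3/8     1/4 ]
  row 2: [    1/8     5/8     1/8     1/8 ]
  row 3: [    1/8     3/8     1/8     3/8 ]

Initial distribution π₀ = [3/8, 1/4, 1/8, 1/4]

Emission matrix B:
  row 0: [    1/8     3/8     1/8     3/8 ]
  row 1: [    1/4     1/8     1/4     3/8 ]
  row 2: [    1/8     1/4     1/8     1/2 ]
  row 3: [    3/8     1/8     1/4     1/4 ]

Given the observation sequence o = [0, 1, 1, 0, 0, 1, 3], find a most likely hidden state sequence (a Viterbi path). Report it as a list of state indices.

t=0: δ = [4.688e-02, 6.250e-02, 1.562e-02, 9.375e-02]  (obs o_0=0)
t=1: δ = [6.592e-03, 4.395e-03, 5.859e-03, 4.395e-03]  ψ = [0, 3, 1, 3]  (obs o_1=1)
t=2: δ = [9.270e-04, 4.578e-04, 4.120e-04, 2.060e-04]  ψ = [0, 2, 0, 0]  (obs o_2=1)
t=3: δ = [4.345e-05, 6.437e-05, 2.897e-05, 8.690e-05]  ψ = [0, 2, 0, 0]  (obs o_3=0)
t=4: δ = [2.037e-06, 8.147e-06, 3.017e-06, 1.222e-05]  ψ = [0, 3, 1, 3]  (obs o_4=0)
t=5: δ = [5.729e-07, 5.729e-07, 7.638e-07, 5.729e-07]  ψ = [3, 3, 1, 3]  (obs o_5=1)
t=6: δ = [8.056e-08, 1.790e-07, 1.074e-07, 5.370e-08]  ψ = [0, 2, 1, 3]  (obs o_6=3)
backtrack: best end state = 1; path = [0, 0, 0, 3, 1, 2, 1]

path = [0, 0, 0, 3, 1, 2, 1]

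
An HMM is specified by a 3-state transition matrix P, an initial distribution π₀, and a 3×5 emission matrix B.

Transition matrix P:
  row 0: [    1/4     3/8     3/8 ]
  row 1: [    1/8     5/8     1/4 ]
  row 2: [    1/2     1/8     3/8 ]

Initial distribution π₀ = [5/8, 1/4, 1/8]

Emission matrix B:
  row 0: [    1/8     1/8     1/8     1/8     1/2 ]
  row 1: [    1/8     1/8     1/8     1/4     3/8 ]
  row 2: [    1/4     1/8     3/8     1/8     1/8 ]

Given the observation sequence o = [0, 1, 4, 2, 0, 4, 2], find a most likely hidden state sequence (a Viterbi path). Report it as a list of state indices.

t=0: δ = [7.812e-02, 3.125e-02, 3.125e-02]  (obs o_0=0)
t=1: δ = [2.441e-03, 3.662e-03, 3.662e-03]  ψ = [0, 0, 0]  (obs o_1=1)
t=2: δ = [9.155e-04, 8.583e-04, 1.717e-04]  ψ = [2, 1, 2]  (obs o_2=4)
t=3: δ = [2.861e-05, 6.706e-05, 1.287e-04]  ψ = [0, 1, 0]  (obs o_3=2)
t=4: δ = [8.047e-06, 5.239e-06, 1.207e-05]  ψ = [2, 1, 2]  (obs o_4=0)
t=5: δ = [3.017e-06, 1.228e-06, 5.658e-07]  ψ = [2, 1, 2]  (obs o_5=4)
t=6: δ = [9.430e-08, 1.414e-07, 4.243e-07]  ψ = [0, 0, 0]  (obs o_6=2)
backtrack: best end state = 2; path = [0, 2, 0, 2, 2, 0, 2]

path = [0, 2, 0, 2, 2, 0, 2]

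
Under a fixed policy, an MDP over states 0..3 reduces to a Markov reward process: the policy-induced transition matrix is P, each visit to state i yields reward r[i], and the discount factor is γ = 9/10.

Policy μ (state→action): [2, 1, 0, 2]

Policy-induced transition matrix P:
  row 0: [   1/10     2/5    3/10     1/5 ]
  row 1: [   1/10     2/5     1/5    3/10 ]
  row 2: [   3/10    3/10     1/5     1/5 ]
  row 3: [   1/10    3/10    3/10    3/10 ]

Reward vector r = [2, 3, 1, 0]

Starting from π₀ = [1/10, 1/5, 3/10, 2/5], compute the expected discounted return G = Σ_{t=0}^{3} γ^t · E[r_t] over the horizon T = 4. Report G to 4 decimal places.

t=0: π = [0.1000, 0.2000, 0.3000, 0.4000], E[r] = 1.1000, γ^t·E[r] = 1.100000, running G = 1.100000
t=1: π = [0.1600, 0.3300, 0.2500, 0.2600], E[r] = 1.5600, γ^t·E[r] = 1.404000, running G = 2.504000
t=2: π = [0.1500, 0.3490, 0.2420, 0.2590], E[r] = 1.5890, γ^t·E[r] = 1.287090, running G = 3.791090
t=3: π = [0.1484, 0.3499, 0.2409, 0.2608], E[r] = 1.5874, γ^t·E[r] = 1.157215, running G = 4.948305

G = 4.9483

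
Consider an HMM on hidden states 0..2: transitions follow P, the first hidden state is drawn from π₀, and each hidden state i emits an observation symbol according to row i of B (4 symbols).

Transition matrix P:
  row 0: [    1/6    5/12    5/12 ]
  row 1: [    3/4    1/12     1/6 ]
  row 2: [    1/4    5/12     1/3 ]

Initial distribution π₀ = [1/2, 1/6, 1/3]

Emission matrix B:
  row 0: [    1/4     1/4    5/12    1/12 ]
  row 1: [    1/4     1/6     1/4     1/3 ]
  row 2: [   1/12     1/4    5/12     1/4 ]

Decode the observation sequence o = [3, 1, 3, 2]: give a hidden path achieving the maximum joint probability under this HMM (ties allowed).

path = [1, 0, 1, 0]

t=0: δ = [4.167e-02, 5.556e-02, 8.333e-02]  (obs o_0=3)
t=1: δ = [1.042e-02, 5.787e-03, 6.944e-03]  ψ = [1, 2, 2]  (obs o_1=1)
t=2: δ = [3.617e-04, 1.447e-03, 1.085e-03]  ψ = [1, 0, 0]  (obs o_2=3)
t=3: δ = [4.521e-04, 1.130e-04, 1.507e-04]  ψ = [1, 2, 2]  (obs o_3=2)
backtrack: best end state = 0; path = [1, 0, 1, 0]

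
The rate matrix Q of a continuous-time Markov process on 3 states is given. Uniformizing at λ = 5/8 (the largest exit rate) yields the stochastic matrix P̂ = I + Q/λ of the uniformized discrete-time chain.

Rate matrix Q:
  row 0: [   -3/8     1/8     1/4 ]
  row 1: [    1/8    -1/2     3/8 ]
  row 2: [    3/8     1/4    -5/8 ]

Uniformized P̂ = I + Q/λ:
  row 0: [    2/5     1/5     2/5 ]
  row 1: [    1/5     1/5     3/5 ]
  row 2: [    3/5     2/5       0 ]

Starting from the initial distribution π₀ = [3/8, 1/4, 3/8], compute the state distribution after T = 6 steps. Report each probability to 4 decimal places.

t=0: π = [0.3750, 0.2500, 0.3750]
t=1: π = [0.4250, 0.2750, 0.3000]
t=2: π = [0.4050, 0.2600, 0.3350]
t=3: π = [0.4150, 0.2670, 0.3180]
t=4: π = [0.4102, 0.2636, 0.3262]
t=5: π = [0.4125, 0.2652, 0.3222]
t=6: π = [0.4114, 0.2644, 0.3242]

π = [0.4114, 0.2644, 0.3242]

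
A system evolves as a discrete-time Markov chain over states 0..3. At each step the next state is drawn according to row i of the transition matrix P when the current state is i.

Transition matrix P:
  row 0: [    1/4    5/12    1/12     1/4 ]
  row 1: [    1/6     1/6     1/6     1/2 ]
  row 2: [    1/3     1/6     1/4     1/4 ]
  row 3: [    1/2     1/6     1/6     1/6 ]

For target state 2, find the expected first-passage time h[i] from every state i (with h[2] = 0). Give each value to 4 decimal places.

First-step conditioning: h[2] = 0; for i ≠ 2, h[i] = 1 + Σ_k P[i][k]·h[k].
  h[0] = 1 + 1/4·h[0] + 5/12·h[1] + 1/4·h[3]
  h[1] = 1 + 1/6·h[0] + 1/6·h[1] + 1/2·h[3]
  h[3] = 1 + 1/2·h[0] + 1/6·h[1] + 1/6·h[3]
Solving the 3×3 linear system over states ≠ 2 gives exactly h = [153/20, 141/20, 0, 36/5] (h[2] = 0 is the target).

h = [7.6500, 7.0500, 0.0000, 7.2000]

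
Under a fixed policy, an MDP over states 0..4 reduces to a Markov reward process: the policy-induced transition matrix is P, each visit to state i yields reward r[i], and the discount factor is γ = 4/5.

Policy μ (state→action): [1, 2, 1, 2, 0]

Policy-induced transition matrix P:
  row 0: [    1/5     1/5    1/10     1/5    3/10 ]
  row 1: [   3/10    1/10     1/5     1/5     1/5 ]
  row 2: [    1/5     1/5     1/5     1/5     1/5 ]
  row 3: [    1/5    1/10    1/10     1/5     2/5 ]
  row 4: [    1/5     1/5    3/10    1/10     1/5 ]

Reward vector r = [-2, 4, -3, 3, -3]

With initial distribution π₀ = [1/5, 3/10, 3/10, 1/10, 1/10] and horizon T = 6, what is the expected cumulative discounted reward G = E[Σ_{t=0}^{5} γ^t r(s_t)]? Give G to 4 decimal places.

t=0: π = [0.2000, 0.3000, 0.3000, 0.1000, 0.1000], E[r] = -0.1000, γ^t·E[r] = -0.100000, running G = -0.100000
t=1: π = [0.2300, 0.1600, 0.1800, 0.1900, 0.2400], E[r] = -0.5100, γ^t·E[r] = -0.408000, running G = -0.508000
t=2: π = [0.2160, 0.1650, 0.1820, 0.1760, 0.2610], E[r] = -0.5730, γ^t·E[r] = -0.366720, running G = -0.874720
t=3: π = [0.2165, 0.1659, 0.1869, 0.1739, 0.2568], E[r] = -0.5788, γ^t·E[r] = -0.296346, running G = -1.171066
t=4: π = [0.2166, 0.1660, 0.1866, 0.1743, 0.2564], E[r] = -0.5754, γ^t·E[r] = -0.235663, running G = -1.406729
t=5: π = [0.2166, 0.1660, 0.1866, 0.1744, 0.2565], E[r] = -0.5755, γ^t·E[r] = -0.188578, running G = -1.595307

G = -1.5953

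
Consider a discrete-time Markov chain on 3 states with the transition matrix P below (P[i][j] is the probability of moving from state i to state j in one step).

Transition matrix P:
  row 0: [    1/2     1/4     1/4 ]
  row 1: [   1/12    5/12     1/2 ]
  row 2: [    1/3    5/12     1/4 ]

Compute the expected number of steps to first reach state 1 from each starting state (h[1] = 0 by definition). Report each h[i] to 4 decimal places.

First-step conditioning: h[1] = 0; for i ≠ 1, h[i] = 1 + Σ_k P[i][k]·h[k].
  h[0] = 1 + 1/2·h[0] + 1/4·h[2]
  h[2] = 1 + 1/3·h[0] + 1/4·h[2]
Solving the 2×2 linear system over states ≠ 1 gives exactly h = [24/7, 0, 20/7] (h[1] = 0 is the target).

h = [3.4286, 0.0000, 2.8571]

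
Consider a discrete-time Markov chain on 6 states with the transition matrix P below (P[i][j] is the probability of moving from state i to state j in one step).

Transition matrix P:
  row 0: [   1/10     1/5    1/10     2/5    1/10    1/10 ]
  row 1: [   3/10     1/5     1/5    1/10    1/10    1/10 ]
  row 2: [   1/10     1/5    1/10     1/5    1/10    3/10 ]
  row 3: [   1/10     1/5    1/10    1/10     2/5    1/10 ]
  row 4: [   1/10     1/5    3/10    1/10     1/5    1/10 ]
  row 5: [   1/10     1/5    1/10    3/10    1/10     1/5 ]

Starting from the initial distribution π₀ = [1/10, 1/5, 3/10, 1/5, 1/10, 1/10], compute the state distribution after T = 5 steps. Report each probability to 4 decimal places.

π = [0.1400, 0.2000, 0.1547, 0.1866, 0.1733, 0.1455]

t=0: π = [0.1000, 0.2000, 0.3000, 0.2000, 0.1000, 0.1000]
t=1: π = [0.1400, 0.2000, 0.1400, 0.1800, 0.1700, 0.1700]
t=2: π = [0.1400, 0.2000, 0.1540, 0.1900, 0.1710, 0.1450]
t=3: π = [0.1400, 0.2000, 0.1542, 0.1864, 0.1741, 0.1453]
t=4: π = [0.1400, 0.2000, 0.1548, 0.1865, 0.1733, 0.1454]
t=5: π = [0.1400, 0.2000, 0.1547, 0.1866, 0.1733, 0.1455]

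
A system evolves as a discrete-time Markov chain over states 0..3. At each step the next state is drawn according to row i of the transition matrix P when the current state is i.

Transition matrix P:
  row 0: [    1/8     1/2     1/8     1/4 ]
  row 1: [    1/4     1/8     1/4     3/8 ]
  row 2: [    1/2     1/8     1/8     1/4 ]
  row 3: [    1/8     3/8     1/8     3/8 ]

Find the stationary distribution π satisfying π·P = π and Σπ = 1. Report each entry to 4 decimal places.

Balance equations π_j = Σ_i π_i·P[i][j]:
  π_0 = 1/8·π_0 + 1/4·π_1 + 1/2·π_2 + 1/8·π_3
  π_1 = 1/2·π_0 + 1/8·π_1 + 1/8·π_2 + 3/8·π_3
  π_2 = 1/8·π_0 + 1/4·π_1 + 1/8·π_2 + 1/8·π_3
  normalize: π_0 + π_1 + π_2 + π_3 = 1
Solving the linear system gives exactly π = [143/645, 187/645, 104/645, 211/645].

π = [0.2217, 0.2899, 0.1612, 0.3271]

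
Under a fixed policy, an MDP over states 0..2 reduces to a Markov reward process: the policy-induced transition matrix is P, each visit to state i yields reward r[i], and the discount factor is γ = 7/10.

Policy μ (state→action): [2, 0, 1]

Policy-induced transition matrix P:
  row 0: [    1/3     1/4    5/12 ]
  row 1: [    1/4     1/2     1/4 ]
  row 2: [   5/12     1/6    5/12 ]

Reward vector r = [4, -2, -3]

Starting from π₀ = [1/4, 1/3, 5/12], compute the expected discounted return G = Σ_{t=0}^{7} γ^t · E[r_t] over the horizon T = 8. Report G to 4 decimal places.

G = -1.6193

t=0: π = [0.2500, 0.3333, 0.4167], E[r] = -0.9167, γ^t·E[r] = -0.916667, running G = -0.916667
t=1: π = [0.3403, 0.2986, 0.3611], E[r] = -0.3194, γ^t·E[r] = -0.223611, running G = -1.140278
t=2: π = [0.3385, 0.2946, 0.3669], E[r] = -0.3356, γ^t·E[r] = -0.164468, running G = -1.304745
t=3: π = [0.3394, 0.2931, 0.3676], E[r] = -0.3314, γ^t·E[r] = -0.113672, running G = -1.418417
t=4: π = [0.3395, 0.2926, 0.3678], E[r] = -0.3306, γ^t·E[r] = -0.079369, running G = -1.497787
t=5: π = [0.3396, 0.2925, 0.3679], E[r] = -0.3303, γ^t·E[r] = -0.055514, running G = -1.553300
t=6: π = [0.3396, 0.2925, 0.3679], E[r] = -0.3302, γ^t·E[r] = -0.038850, running G = -1.592150
t=7: π = [0.3396, 0.2925, 0.3679], E[r] = -0.3302, γ^t·E[r] = -0.027193, running G = -1.619344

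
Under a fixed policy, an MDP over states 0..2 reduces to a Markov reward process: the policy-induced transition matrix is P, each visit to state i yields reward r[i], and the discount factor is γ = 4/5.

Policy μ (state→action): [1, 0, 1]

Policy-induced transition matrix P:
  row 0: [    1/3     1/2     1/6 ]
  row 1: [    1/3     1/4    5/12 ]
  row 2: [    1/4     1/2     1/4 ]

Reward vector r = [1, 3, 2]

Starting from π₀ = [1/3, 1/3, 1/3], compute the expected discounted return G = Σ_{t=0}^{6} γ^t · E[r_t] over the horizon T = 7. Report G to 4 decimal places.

G = 8.1845

t=0: π = [0.3333, 0.3333, 0.3333], E[r] = 2.0000, γ^t·E[r] = 2.000000, running G = 2.000000
t=1: π = [0.3056, 0.4167, 0.2778], E[r] = 2.1111, γ^t·E[r] = 1.688889, running G = 3.688889
t=2: π = [0.3102, 0.3958, 0.2940], E[r] = 2.0856, γ^t·E[r] = 1.334815, running G = 5.023704
t=3: π = [0.3088, 0.4010, 0.2901], E[r] = 2.0922, γ^t·E[r] = 1.071210, running G = 6.094914
t=4: π = [0.3092, 0.3997, 0.2911], E[r] = 2.0906, γ^t·E[r] = 0.856303, running G = 6.951216
t=5: π = [0.3091, 0.4001, 0.2909], E[r] = 2.0910, γ^t·E[r] = 0.685176, running G = 7.636392
t=6: π = [0.3091, 0.4000, 0.2909], E[r] = 2.0909, γ^t·E[r] = 0.548114, running G = 8.184506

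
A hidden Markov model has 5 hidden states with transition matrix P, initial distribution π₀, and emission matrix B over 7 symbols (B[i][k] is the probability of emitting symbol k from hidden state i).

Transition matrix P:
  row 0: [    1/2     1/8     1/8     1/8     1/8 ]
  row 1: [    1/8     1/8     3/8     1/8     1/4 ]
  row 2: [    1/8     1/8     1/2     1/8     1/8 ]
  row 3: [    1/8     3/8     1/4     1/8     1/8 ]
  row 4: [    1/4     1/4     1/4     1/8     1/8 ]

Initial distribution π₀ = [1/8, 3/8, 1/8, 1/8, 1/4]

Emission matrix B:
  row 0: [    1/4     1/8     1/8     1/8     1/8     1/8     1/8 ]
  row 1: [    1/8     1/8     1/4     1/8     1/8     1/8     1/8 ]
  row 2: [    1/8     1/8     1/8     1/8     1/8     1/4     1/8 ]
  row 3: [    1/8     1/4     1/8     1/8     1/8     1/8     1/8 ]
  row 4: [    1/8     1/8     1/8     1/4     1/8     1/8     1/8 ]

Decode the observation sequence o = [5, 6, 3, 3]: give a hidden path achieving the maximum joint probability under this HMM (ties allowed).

t=0: δ = [1.562e-02, 4.688e-02, 3.125e-02, 1.562e-02, 3.125e-02]  (obs o_0=5)
t=1: δ = [9.766e-04, 9.766e-04, 2.197e-03, 7.324e-04, 1.465e-03]  ψ = [0, 4, 1, 1, 1]  (obs o_1=6)
t=2: δ = [6.104e-05, 4.578e-05, 1.373e-04, 3.433e-05, 6.866e-05]  ψ = [0, 4, 2, 2, 2]  (obs o_2=3)
t=3: δ = [3.815e-06, 2.146e-06, 8.583e-06, 2.146e-06, 4.292e-06]  ψ = [0, 2, 2, 2, 2]  (obs o_3=3)
backtrack: best end state = 2; path = [1, 2, 2, 2]

path = [1, 2, 2, 2]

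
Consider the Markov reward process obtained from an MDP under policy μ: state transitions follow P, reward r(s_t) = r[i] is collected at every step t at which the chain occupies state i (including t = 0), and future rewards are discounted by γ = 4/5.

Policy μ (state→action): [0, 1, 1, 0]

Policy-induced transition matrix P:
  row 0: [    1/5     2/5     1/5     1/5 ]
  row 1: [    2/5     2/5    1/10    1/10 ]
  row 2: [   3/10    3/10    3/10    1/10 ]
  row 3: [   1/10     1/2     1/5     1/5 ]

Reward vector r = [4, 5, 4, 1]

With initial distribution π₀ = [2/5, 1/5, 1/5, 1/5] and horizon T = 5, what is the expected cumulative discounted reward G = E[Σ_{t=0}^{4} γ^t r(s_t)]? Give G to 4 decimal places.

t=0: π = [0.4000, 0.2000, 0.2000, 0.2000], E[r] = 3.6000, γ^t·E[r] = 3.600000, running G = 3.600000
t=1: π = [0.2400, 0.4000, 0.2000, 0.1600], E[r] = 3.9200, γ^t·E[r] = 3.136000, running G = 6.736000
t=2: π = [0.2840, 0.3960, 0.1800, 0.1400], E[r] = 3.9760, γ^t·E[r] = 2.544640, running G = 9.280640
t=3: π = [0.2832, 0.3960, 0.1784, 0.1424], E[r] = 3.9688, γ^t·E[r] = 2.032026, running G = 11.312666
t=4: π = [0.2828, 0.3964, 0.1782, 0.1426], E[r] = 3.9687, γ^t·E[r] = 1.625588, running G = 12.938253

G = 12.9383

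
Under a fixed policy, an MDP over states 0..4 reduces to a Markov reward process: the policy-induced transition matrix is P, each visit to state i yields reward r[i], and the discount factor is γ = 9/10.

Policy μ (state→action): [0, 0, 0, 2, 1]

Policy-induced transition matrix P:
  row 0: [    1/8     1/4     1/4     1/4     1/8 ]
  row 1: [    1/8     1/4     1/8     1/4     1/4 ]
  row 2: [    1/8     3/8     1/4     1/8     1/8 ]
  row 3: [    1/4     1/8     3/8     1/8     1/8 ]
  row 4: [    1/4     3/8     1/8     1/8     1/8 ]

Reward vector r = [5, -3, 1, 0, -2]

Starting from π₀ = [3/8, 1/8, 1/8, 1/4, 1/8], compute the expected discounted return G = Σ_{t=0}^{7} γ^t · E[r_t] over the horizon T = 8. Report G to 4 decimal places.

G = 1.1127

t=0: π = [0.3750, 0.1250, 0.1250, 0.2500, 0.1250], E[r] = 1.3750, γ^t·E[r] = 1.375000, running G = 1.375000
t=1: π = [0.1719, 0.2500, 0.2500, 0.1875, 0.1406], E[r] = 0.0781, γ^t·E[r] = 0.070313, running G = 1.445313
t=2: π = [0.1660, 0.2754, 0.2246, 0.1777, 0.1563], E[r] = -0.0840, γ^t·E[r] = -0.068027, running G = 1.377285
t=3: π = [0.1667, 0.2754, 0.2183, 0.1802, 0.1594], E[r] = -0.0930, γ^t·E[r] = -0.067810, running G = 1.309475
t=4: π = [0.1674, 0.2747, 0.2182, 0.1803, 0.1594], E[r] = -0.0875, γ^t·E[r] = -0.057405, running G = 1.252071
t=5: π = [0.1675, 0.2747, 0.2183, 0.1803, 0.1593], E[r] = -0.0871, γ^t·E[r] = -0.051428, running G = 1.200643
t=6: π = [0.1675, 0.2747, 0.2183, 0.1803, 0.1593], E[r] = -0.0871, γ^t·E[r] = -0.046306, running G = 1.154337
t=7: π = [0.1674, 0.2747, 0.2183, 0.1803, 0.1593], E[r] = -0.0871, γ^t·E[r] = -0.041679, running G = 1.112658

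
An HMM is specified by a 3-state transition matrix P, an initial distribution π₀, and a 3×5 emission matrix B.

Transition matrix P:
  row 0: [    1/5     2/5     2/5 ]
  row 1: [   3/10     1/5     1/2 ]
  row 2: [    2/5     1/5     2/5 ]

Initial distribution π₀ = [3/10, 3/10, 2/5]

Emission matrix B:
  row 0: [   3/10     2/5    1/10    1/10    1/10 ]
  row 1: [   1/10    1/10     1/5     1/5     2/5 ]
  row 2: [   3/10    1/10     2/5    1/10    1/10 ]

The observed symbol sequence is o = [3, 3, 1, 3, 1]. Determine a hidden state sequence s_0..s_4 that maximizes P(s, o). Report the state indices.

path = [1, 2, 0, 1, 0]

t=0: δ = [3.000e-02, 6.000e-02, 4.000e-02]  (obs o_0=3)
t=1: δ = [1.800e-03, 2.400e-03, 3.000e-03]  ψ = [1, 0, 1]  (obs o_1=3)
t=2: δ = [4.800e-04, 7.200e-05, 1.200e-04]  ψ = [2, 0, 1]  (obs o_2=1)
t=3: δ = [9.600e-06, 3.840e-05, 1.920e-05]  ψ = [0, 0, 0]  (obs o_3=3)
t=4: δ = [4.608e-06, 7.680e-07, 1.920e-06]  ψ = [1, 1, 1]  (obs o_4=1)
backtrack: best end state = 0; path = [1, 2, 0, 1, 0]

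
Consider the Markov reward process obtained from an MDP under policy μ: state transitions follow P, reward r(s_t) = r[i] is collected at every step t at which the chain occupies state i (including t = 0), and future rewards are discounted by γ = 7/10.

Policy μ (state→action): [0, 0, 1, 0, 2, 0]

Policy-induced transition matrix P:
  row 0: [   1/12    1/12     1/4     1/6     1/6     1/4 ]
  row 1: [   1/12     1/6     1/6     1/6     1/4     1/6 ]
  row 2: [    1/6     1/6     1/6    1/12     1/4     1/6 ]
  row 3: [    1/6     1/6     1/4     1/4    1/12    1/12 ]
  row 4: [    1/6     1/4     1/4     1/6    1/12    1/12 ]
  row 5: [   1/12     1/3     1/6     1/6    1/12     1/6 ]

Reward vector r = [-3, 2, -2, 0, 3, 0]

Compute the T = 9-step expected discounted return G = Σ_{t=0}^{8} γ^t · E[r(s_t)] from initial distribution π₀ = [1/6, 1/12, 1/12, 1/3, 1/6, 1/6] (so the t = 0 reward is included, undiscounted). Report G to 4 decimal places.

G = 0.0644

t=0: π = [0.1667, 0.0833, 0.0833, 0.3333, 0.1667, 0.1667], E[r] = 0.0000, γ^t·E[r] = 0.000000, running G = 0.000000
t=1: π = [0.1319, 0.1944, 0.2222, 0.1875, 0.1250, 0.1389], E[r] = -0.0764, γ^t·E[r] = -0.053472, running G = -0.053472
t=2: π = [0.1279, 0.1892, 0.2037, 0.1638, 0.1638, 0.1516], E[r] = 0.0787, γ^t·E[r] = 0.038565, running G = -0.014907
t=3: π = [0.1276, 0.1949, 0.2046, 0.1633, 0.1595, 0.1500], E[r] = 0.0762, γ^t·E[r] = 0.026152, running G = 0.011244
t=4: π = [0.1273, 0.1943, 0.2042, 0.1632, 0.1606, 0.1504], E[r] = 0.0801, γ^t·E[r] = 0.019224, running G = 0.030468
t=5: π = [0.1273, 0.1945, 0.2043, 0.1633, 0.1604, 0.1503], E[r] = 0.0796, γ^t·E[r] = 0.013377, running G = 0.043845
t=6: π = [0.1273, 0.1945, 0.2042, 0.1632, 0.1604, 0.1503], E[r] = 0.0797, γ^t·E[r] = 0.009376, running G = 0.053220
t=7: π = [0.1273, 0.1945, 0.2042, 0.1633, 0.1604, 0.1503], E[r] = 0.0797, γ^t·E[r] = 0.006561, running G = 0.059781
t=8: π = [0.1273, 0.1945, 0.2042, 0.1633, 0.1604, 0.1503], E[r] = 0.0797, γ^t·E[r] = 0.004593, running G = 0.064374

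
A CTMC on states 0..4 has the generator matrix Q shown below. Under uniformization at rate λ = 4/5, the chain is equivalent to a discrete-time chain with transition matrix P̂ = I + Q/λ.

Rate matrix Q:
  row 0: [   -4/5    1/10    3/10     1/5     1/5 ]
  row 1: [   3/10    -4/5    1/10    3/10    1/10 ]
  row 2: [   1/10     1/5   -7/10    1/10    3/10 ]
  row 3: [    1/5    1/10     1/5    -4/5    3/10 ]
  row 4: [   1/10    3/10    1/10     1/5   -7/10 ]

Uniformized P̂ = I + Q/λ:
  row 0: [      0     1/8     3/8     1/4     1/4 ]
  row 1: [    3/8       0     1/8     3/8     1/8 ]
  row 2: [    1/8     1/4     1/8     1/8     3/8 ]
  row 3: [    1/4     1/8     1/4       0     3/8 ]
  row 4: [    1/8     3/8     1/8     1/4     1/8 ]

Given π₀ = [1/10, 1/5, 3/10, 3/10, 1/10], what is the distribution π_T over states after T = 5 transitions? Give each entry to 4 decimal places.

t=0: π = [0.1000, 0.2000, 0.3000, 0.3000, 0.1000]
t=1: π = [0.2000, 0.1625, 0.1875, 0.1625, 0.2875]
t=2: π = [0.1609, 0.2000, 0.1953, 0.2063, 0.2375]
t=3: π = [0.1807, 0.1838, 0.1910, 0.1990, 0.2455]
t=4: π = [0.1732, 0.1873, 0.1950, 0.1993, 0.2451]
t=5: π = [0.1751, 0.1872, 0.1932, 0.1992, 0.2453]

π = [0.1751, 0.1872, 0.1932, 0.1992, 0.2453]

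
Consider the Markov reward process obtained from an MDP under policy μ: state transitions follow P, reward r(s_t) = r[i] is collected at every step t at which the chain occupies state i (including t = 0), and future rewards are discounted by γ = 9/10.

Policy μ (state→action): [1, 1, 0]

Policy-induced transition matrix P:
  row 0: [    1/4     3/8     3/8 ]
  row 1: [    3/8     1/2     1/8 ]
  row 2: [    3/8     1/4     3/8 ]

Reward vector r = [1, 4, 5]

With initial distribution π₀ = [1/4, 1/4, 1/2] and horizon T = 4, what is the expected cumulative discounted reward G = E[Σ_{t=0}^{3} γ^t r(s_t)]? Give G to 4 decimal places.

t=0: π = [0.2500, 0.2500, 0.5000], E[r] = 3.7500, γ^t·E[r] = 3.750000, running G = 3.750000
t=1: π = [0.3438, 0.3438, 0.3125], E[r] = 3.2813, γ^t·E[r] = 2.953125, running G = 6.703125
t=2: π = [0.3320, 0.3789, 0.2891], E[r] = 3.2930, γ^t·E[r] = 2.667305, running G = 9.370430
t=3: π = [0.3335, 0.3862, 0.2803], E[r] = 3.2798, γ^t·E[r] = 2.390963, running G = 11.761393

G = 11.7614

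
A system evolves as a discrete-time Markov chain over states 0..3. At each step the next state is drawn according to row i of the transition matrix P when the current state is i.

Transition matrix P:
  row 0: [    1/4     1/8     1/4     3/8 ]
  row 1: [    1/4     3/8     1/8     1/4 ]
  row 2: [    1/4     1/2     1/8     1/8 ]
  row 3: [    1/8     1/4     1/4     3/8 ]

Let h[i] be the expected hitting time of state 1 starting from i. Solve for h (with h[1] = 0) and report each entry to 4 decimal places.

h = [4.0280, 0.0000, 2.7972, 3.5245]

First-step conditioning: h[1] = 0; for i ≠ 1, h[i] = 1 + Σ_k P[i][k]·h[k].
  h[0] = 1 + 1/4·h[0] + 1/4·h[2] + 3/8·h[3]
  h[2] = 1 + 1/4·h[0] + 1/8·h[2] + 1/8·h[3]
  h[3] = 1 + 1/8·h[0] + 1/4·h[2] + 3/8·h[3]
Solving the 3×3 linear system over states ≠ 1 gives exactly h = [576/143, 0, 400/143, 504/143] (h[1] = 0 is the target).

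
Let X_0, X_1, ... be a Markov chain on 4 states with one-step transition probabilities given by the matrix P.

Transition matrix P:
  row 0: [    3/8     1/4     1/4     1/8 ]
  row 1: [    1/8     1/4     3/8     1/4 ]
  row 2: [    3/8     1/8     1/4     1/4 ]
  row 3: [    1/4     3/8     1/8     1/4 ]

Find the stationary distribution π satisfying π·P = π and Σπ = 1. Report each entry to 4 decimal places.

Balance equations π_j = Σ_i π_i·P[i][j]:
  π_0 = 3/8·π_0 + 1/8·π_1 + 3/8·π_2 + 1/4·π_3
  π_1 = 1/4·π_0 + 1/4·π_1 + 1/8·π_2 + 3/8·π_3
  π_2 = 1/4·π_0 + 3/8·π_1 + 1/4·π_2 + 1/8·π_3
  normalize: π_0 + π_1 + π_2 + π_3 = 1
Solving the linear system gives exactly π = [130/453, 37/151, 115/453, 97/453].

π = [0.2870, 0.2450, 0.2539, 0.2141]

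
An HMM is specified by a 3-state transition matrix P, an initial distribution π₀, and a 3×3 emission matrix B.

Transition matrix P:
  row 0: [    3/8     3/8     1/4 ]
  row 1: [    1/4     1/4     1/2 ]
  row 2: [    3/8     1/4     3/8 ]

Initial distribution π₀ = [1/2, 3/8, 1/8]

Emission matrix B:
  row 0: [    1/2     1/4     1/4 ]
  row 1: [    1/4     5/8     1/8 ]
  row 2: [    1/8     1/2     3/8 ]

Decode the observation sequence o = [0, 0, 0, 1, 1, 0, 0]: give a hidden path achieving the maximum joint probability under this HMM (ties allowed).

path = [0, 0, 0, 1, 2, 0, 0]

t=0: δ = [2.500e-01, 9.375e-02, 1.562e-02]  (obs o_0=0)
t=1: δ = [4.688e-02, 2.344e-02, 7.812e-03]  ψ = [0, 0, 0]  (obs o_1=0)
t=2: δ = [8.789e-03, 4.395e-03, 1.465e-03]  ψ = [0, 0, 0]  (obs o_2=0)
t=3: δ = [8.240e-04, 2.060e-03, 1.099e-03]  ψ = [0, 0, 0]  (obs o_3=1)
t=4: δ = [1.287e-04, 3.219e-04, 5.150e-04]  ψ = [1, 1, 1]  (obs o_4=1)
t=5: δ = [9.656e-05, 3.219e-05, 2.414e-05]  ψ = [2, 2, 2]  (obs o_5=0)
t=6: δ = [1.810e-05, 9.052e-06, 3.017e-06]  ψ = [0, 0, 0]  (obs o_6=0)
backtrack: best end state = 0; path = [0, 0, 0, 1, 2, 0, 0]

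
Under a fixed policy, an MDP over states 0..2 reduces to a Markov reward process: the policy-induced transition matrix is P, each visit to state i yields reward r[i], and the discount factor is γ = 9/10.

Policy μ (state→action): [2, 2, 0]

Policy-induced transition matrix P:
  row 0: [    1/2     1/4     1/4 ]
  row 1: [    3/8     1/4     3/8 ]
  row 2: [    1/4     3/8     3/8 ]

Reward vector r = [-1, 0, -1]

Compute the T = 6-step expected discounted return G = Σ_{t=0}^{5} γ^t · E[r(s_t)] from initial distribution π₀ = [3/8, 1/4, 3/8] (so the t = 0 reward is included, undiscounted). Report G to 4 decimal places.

G = -3.3579

t=0: π = [0.3750, 0.2500, 0.3750], E[r] = -0.7500, γ^t·E[r] = -0.750000, running G = -0.750000
t=1: π = [0.3750, 0.2969, 0.3281], E[r] = -0.7031, γ^t·E[r] = -0.632813, running G = -1.382813
t=2: π = [0.3809, 0.2910, 0.3281], E[r] = -0.7090, γ^t·E[r] = -0.574277, running G = -1.957090
t=3: π = [0.3816, 0.2910, 0.3274], E[r] = -0.7090, γ^t·E[r] = -0.516850, running G = -2.473939
t=4: π = [0.3818, 0.2909, 0.3273], E[r] = -0.7091, γ^t·E[r] = -0.465225, running G = -2.939164
t=5: π = [0.3818, 0.2909, 0.3273], E[r] = -0.7091, γ^t·E[r] = -0.418709, running G = -3.357873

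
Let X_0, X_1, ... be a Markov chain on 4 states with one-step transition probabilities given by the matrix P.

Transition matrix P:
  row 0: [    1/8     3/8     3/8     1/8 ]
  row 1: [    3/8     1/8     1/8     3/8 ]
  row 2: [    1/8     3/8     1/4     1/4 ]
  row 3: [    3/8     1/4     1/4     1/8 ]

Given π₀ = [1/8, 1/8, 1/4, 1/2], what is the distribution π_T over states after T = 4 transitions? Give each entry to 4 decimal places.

t=0: π = [0.1250, 0.1250, 0.2500, 0.5000]
t=1: π = [0.2813, 0.2813, 0.2500, 0.1875]
t=2: π = [0.2422, 0.2813, 0.2500, 0.2266]
t=3: π = [0.2520, 0.2764, 0.2451, 0.2266]
t=4: π = [0.2507, 0.2776, 0.2469, 0.2247]

π = [0.2507, 0.2776, 0.2469, 0.2247]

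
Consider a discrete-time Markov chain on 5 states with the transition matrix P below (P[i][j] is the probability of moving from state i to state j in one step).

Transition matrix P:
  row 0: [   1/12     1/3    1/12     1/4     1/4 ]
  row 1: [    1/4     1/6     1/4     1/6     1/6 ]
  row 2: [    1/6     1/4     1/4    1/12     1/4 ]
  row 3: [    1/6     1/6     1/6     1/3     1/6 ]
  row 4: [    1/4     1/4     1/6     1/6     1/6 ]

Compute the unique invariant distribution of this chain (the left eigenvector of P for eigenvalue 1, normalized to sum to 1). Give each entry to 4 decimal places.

Balance equations π_j = Σ_i π_i·P[i][j]:
  π_0 = 1/12·π_0 + 1/4·π_1 + 1/6·π_2 + 1/6·π_3 + 1/4·π_4
  π_1 = 1/3·π_0 + 1/6·π_1 + 1/4·π_2 + 1/6·π_3 + 1/4·π_4
  π_2 = 1/12·π_0 + 1/4·π_1 + 1/4·π_2 + 1/6·π_3 + 1/6·π_4
  π_3 = 1/4·π_0 + 1/6·π_1 + 1/12·π_2 + 1/3·π_3 + 1/6·π_4
  normalize: π_0 + π_1 + π_2 + π_3 + π_4 = 1
Solving the linear system gives exactly π = [1871/10020, 1151/5010, 1861/10020, 401/2004, 1981/10020].

π = [0.1867, 0.2297, 0.1857, 0.2001, 0.1977]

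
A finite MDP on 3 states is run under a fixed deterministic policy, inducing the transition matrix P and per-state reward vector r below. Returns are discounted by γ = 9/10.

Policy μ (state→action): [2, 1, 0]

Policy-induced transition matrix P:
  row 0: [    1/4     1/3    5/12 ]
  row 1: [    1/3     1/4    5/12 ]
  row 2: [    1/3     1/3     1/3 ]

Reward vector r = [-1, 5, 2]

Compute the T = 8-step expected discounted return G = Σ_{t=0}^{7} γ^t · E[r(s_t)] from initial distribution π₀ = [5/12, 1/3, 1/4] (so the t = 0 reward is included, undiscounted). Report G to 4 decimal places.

G = 11.1581

t=0: π = [0.4167, 0.3333, 0.2500], E[r] = 1.7500, γ^t·E[r] = 1.750000, running G = 1.750000
t=1: π = [0.2986, 0.3056, 0.3958], E[r] = 2.0208, γ^t·E[r] = 1.818750, running G = 3.568750
t=2: π = [0.3084, 0.3079, 0.3837], E[r] = 1.9983, γ^t·E[r] = 1.618594, running G = 5.187344
t=3: π = [0.3076, 0.3077, 0.3847], E[r] = 2.0001, γ^t·E[r] = 1.458105, running G = 6.645449
t=4: π = [0.3077, 0.3077, 0.3846], E[r] = 2.0000, γ^t·E[r] = 1.312192, running G = 7.957641
t=5: π = [0.3077, 0.3077, 0.3846], E[r] = 2.0000, γ^t·E[r] = 1.180981, running G = 9.138622
t=6: π = [0.3077, 0.3077, 0.3846], E[r] = 2.0000, γ^t·E[r] = 1.062882, running G = 10.201504
t=7: π = [0.3077, 0.3077, 0.3846], E[r] = 2.0000, γ^t·E[r] = 0.956594, running G = 11.158098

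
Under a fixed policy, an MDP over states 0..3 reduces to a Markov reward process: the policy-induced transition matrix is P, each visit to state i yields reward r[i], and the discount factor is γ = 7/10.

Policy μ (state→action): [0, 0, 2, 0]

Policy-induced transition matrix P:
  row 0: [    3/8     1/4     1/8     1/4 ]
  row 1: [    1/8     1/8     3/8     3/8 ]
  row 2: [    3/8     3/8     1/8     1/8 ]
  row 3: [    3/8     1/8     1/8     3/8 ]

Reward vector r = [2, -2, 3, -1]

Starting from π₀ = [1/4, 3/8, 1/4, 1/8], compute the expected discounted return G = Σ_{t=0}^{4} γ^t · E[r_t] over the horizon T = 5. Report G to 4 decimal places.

G = 1.2258

t=0: π = [0.2500, 0.3750, 0.2500, 0.1250], E[r] = 0.3750, γ^t·E[r] = 0.375000, running G = 0.375000
t=1: π = [0.2813, 0.2188, 0.2188, 0.2813], E[r] = 0.5000, γ^t·E[r] = 0.350000, running G = 0.725000
t=2: π = [0.3203, 0.2148, 0.1797, 0.2852], E[r] = 0.4648, γ^t·E[r] = 0.227773, running G = 0.952773
t=3: π = [0.3213, 0.2100, 0.1787, 0.2900], E[r] = 0.4688, γ^t·E[r] = 0.160781, running G = 1.113555
t=4: π = [0.3225, 0.2098, 0.1775, 0.2902], E[r] = 0.4677, γ^t·E[r] = 0.112283, running G = 1.225838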